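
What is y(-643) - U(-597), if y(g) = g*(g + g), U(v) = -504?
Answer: 827402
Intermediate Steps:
y(g) = 2*g² (y(g) = g*(2*g) = 2*g²)
y(-643) - U(-597) = 2*(-643)² - 1*(-504) = 2*413449 + 504 = 826898 + 504 = 827402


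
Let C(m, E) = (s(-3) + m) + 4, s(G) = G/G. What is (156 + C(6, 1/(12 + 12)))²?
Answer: 27889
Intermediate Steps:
s(G) = 1
C(m, E) = 5 + m (C(m, E) = (1 + m) + 4 = 5 + m)
(156 + C(6, 1/(12 + 12)))² = (156 + (5 + 6))² = (156 + 11)² = 167² = 27889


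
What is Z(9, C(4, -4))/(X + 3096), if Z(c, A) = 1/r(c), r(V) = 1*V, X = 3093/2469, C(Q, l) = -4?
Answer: 823/22941351 ≈ 3.5874e-5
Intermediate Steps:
X = 1031/823 (X = 3093*(1/2469) = 1031/823 ≈ 1.2527)
r(V) = V
Z(c, A) = 1/c
Z(9, C(4, -4))/(X + 3096) = 1/(9*(1031/823 + 3096)) = 1/(9*(2549039/823)) = (⅑)*(823/2549039) = 823/22941351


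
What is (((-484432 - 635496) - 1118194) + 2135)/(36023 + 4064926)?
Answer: -248443/455661 ≈ -0.54524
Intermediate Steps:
(((-484432 - 635496) - 1118194) + 2135)/(36023 + 4064926) = ((-1119928 - 1118194) + 2135)/4100949 = (-2238122 + 2135)*(1/4100949) = -2235987*1/4100949 = -248443/455661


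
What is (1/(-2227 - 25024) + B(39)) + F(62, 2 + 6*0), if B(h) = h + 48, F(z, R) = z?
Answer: 4060398/27251 ≈ 149.00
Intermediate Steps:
B(h) = 48 + h
(1/(-2227 - 25024) + B(39)) + F(62, 2 + 6*0) = (1/(-2227 - 25024) + (48 + 39)) + 62 = (1/(-27251) + 87) + 62 = (-1/27251 + 87) + 62 = 2370836/27251 + 62 = 4060398/27251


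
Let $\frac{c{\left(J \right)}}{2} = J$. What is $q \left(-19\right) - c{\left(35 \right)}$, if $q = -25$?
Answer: $405$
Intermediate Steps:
$c{\left(J \right)} = 2 J$
$q \left(-19\right) - c{\left(35 \right)} = \left(-25\right) \left(-19\right) - 2 \cdot 35 = 475 - 70 = 405$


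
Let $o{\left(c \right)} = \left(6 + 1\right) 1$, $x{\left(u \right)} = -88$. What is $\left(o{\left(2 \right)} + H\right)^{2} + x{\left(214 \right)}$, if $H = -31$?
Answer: $488$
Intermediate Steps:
$o{\left(c \right)} = 7$ ($o{\left(c \right)} = 7 \cdot 1 = 7$)
$\left(o{\left(2 \right)} + H\right)^{2} + x{\left(214 \right)} = \left(7 - 31\right)^{2} - 88 = \left(-24\right)^{2} - 88 = 576 - 88 = 488$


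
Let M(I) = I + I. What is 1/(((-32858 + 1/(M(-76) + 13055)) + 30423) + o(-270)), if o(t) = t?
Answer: -12903/34902614 ≈ -0.00036969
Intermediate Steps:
M(I) = 2*I
1/(((-32858 + 1/(M(-76) + 13055)) + 30423) + o(-270)) = 1/(((-32858 + 1/(2*(-76) + 13055)) + 30423) - 270) = 1/(((-32858 + 1/(-152 + 13055)) + 30423) - 270) = 1/(((-32858 + 1/12903) + 30423) - 270) = 1/((-423966773/12903 + 30423) - 270) = 1/(-31418804/12903 - 270) = 1/(-34902614/12903) = -12903/34902614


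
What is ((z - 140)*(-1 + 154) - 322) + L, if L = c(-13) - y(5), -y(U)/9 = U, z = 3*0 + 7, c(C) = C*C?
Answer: -20457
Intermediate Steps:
c(C) = C**2
z = 7 (z = 0 + 7 = 7)
y(U) = -9*U
L = 214 (L = (-13)**2 - (-9)*5 = 169 - 1*(-45) = 169 + 45 = 214)
((z - 140)*(-1 + 154) - 322) + L = ((7 - 140)*(-1 + 154) - 322) + 214 = (-133*153 - 322) + 214 = (-20349 - 322) + 214 = -20671 + 214 = -20457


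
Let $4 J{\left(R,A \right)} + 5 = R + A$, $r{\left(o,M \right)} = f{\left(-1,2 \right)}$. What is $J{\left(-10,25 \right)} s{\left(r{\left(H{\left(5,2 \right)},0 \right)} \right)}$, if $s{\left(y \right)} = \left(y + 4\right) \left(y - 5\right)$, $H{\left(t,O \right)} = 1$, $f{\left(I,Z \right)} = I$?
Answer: $-45$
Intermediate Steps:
$r{\left(o,M \right)} = -1$
$s{\left(y \right)} = \left(-5 + y\right) \left(4 + y\right)$ ($s{\left(y \right)} = \left(4 + y\right) \left(-5 + y\right) = \left(-5 + y\right) \left(4 + y\right)$)
$J{\left(R,A \right)} = - \frac{5}{4} + \frac{A}{4} + \frac{R}{4}$ ($J{\left(R,A \right)} = - \frac{5}{4} + \frac{R + A}{4} = - \frac{5}{4} + \frac{A + R}{4} = - \frac{5}{4} + \left(\frac{A}{4} + \frac{R}{4}\right) = - \frac{5}{4} + \frac{A}{4} + \frac{R}{4}$)
$J{\left(-10,25 \right)} s{\left(r{\left(H{\left(5,2 \right)},0 \right)} \right)} = \left(- \frac{5}{4} + \frac{1}{4} \cdot 25 + \frac{1}{4} \left(-10\right)\right) \left(-20 + \left(-1\right)^{2} - -1\right) = \left(- \frac{5}{4} + \frac{25}{4} - \frac{5}{2}\right) \left(-20 + 1 + 1\right) = \frac{5}{2} \left(-18\right) = -45$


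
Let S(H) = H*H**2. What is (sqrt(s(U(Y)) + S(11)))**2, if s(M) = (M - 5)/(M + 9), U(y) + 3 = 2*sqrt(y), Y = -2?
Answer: 14631/11 + 7*I*sqrt(2)/11 ≈ 1330.1 + 0.89995*I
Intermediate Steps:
S(H) = H**3
U(y) = -3 + 2*sqrt(y)
s(M) = (-5 + M)/(9 + M)
(sqrt(s(U(Y)) + S(11)))**2 = (sqrt((-5 + (-3 + 2*sqrt(-2)))/(9 + (-3 + 2*sqrt(-2))) + 11**3))**2 = (sqrt((-5 + (-3 + 2*(I*sqrt(2))))/(9 + (-3 + 2*(I*sqrt(2)))) + 1331))**2 = (sqrt((-5 + (-3 + 2*I*sqrt(2)))/(9 + (-3 + 2*I*sqrt(2))) + 1331))**2 = (sqrt((-8 + 2*I*sqrt(2))/(6 + 2*I*sqrt(2)) + 1331))**2 = (sqrt(1331 + (-8 + 2*I*sqrt(2))/(6 + 2*I*sqrt(2))))**2 = 1331 + (-8 + 2*I*sqrt(2))/(6 + 2*I*sqrt(2))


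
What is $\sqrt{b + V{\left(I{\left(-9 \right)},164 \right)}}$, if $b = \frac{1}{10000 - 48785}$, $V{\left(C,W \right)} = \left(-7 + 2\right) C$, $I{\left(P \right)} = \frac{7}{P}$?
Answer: $\frac{\sqrt{52649318810}}{116355} \approx 1.972$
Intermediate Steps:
$V{\left(C,W \right)} = - 5 C$
$b = - \frac{1}{38785}$ ($b = \frac{1}{-38785} = - \frac{1}{38785} \approx -2.5783 \cdot 10^{-5}$)
$\sqrt{b + V{\left(I{\left(-9 \right)},164 \right)}} = \sqrt{- \frac{1}{38785} - 5 \frac{7}{-9}} = \sqrt{- \frac{1}{38785} - 5 \cdot 7 \left(- \frac{1}{9}\right)} = \sqrt{- \frac{1}{38785} - - \frac{35}{9}} = \sqrt{- \frac{1}{38785} + \frac{35}{9}} = \sqrt{\frac{1357466}{349065}} = \frac{\sqrt{52649318810}}{116355}$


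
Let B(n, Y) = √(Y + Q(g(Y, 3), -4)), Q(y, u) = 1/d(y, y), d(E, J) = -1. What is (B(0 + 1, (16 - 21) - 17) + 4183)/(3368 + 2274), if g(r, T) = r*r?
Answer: 4183/5642 + I*√23/5642 ≈ 0.7414 + 0.00085002*I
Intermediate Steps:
g(r, T) = r²
Q(y, u) = -1 (Q(y, u) = 1/(-1) = -1)
B(n, Y) = √(-1 + Y) (B(n, Y) = √(Y - 1) = √(-1 + Y))
(B(0 + 1, (16 - 21) - 17) + 4183)/(3368 + 2274) = (√(-1 + ((16 - 21) - 17)) + 4183)/(3368 + 2274) = (√(-1 + (-5 - 17)) + 4183)/5642 = (√(-1 - 22) + 4183)*(1/5642) = (√(-23) + 4183)*(1/5642) = (I*√23 + 4183)*(1/5642) = (4183 + I*√23)*(1/5642) = 4183/5642 + I*√23/5642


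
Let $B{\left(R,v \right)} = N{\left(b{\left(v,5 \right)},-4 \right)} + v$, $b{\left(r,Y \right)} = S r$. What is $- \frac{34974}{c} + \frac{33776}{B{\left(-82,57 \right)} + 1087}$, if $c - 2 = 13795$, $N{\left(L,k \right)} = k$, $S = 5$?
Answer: $\frac{1315238}{48545} \approx 27.093$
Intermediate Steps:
$b{\left(r,Y \right)} = 5 r$
$c = 13797$ ($c = 2 + 13795 = 13797$)
$B{\left(R,v \right)} = -4 + v$
$- \frac{34974}{c} + \frac{33776}{B{\left(-82,57 \right)} + 1087} = - \frac{34974}{13797} + \frac{33776}{\left(-4 + 57\right) + 1087} = \left(-34974\right) \frac{1}{13797} + \frac{33776}{53 + 1087} = - \frac{3886}{1533} + \frac{33776}{1140} = - \frac{3886}{1533} + 33776 \cdot \frac{1}{1140} = - \frac{3886}{1533} + \frac{8444}{285} = \frac{1315238}{48545}$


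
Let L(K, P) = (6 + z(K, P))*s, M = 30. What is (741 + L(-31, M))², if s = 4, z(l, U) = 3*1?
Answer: 603729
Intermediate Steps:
z(l, U) = 3
L(K, P) = 36 (L(K, P) = (6 + 3)*4 = 9*4 = 36)
(741 + L(-31, M))² = (741 + 36)² = 777² = 603729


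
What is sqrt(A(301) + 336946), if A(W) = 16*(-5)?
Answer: sqrt(336866) ≈ 580.40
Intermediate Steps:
A(W) = -80
sqrt(A(301) + 336946) = sqrt(-80 + 336946) = sqrt(336866)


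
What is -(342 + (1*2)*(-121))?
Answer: -100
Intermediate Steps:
-(342 + (1*2)*(-121)) = -(342 + 2*(-121)) = -(342 - 242) = -1*100 = -100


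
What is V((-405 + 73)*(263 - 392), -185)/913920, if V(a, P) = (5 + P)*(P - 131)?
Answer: 237/3808 ≈ 0.062237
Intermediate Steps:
V(a, P) = (-131 + P)*(5 + P) (V(a, P) = (5 + P)*(-131 + P) = (-131 + P)*(5 + P))
V((-405 + 73)*(263 - 392), -185)/913920 = (-655 + (-185)² - 126*(-185))/913920 = (-655 + 34225 + 23310)*(1/913920) = 56880*(1/913920) = 237/3808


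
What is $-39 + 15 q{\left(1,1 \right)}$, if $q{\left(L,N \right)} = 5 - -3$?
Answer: $81$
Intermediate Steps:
$q{\left(L,N \right)} = 8$ ($q{\left(L,N \right)} = 5 + 3 = 8$)
$-39 + 15 q{\left(1,1 \right)} = -39 + 15 \cdot 8 = -39 + 120 = 81$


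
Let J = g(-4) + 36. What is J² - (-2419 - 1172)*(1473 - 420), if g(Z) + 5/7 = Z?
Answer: 185332788/49 ≈ 3.7823e+6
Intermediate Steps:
g(Z) = -5/7 + Z
J = 219/7 (J = (-5/7 - 4) + 36 = -33/7 + 36 = 219/7 ≈ 31.286)
J² - (-2419 - 1172)*(1473 - 420) = (219/7)² - (-2419 - 1172)*(1473 - 420) = 47961/49 - (-3591)*1053 = 47961/49 - 1*(-3781323) = 47961/49 + 3781323 = 185332788/49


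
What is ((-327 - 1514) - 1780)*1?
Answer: -3621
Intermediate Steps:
((-327 - 1514) - 1780)*1 = (-1841 - 1780)*1 = -3621*1 = -3621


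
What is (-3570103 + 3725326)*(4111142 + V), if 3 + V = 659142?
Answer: 740457327663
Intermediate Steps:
V = 659139 (V = -3 + 659142 = 659139)
(-3570103 + 3725326)*(4111142 + V) = (-3570103 + 3725326)*(4111142 + 659139) = 155223*4770281 = 740457327663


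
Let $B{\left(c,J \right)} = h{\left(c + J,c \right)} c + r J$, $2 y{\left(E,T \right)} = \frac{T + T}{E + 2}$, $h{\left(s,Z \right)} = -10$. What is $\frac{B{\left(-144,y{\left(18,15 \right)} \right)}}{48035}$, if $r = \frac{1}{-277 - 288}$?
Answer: $\frac{3254397}{108559100} \approx 0.029978$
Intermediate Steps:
$r = - \frac{1}{565}$ ($r = \frac{1}{-565} = - \frac{1}{565} \approx -0.0017699$)
$y{\left(E,T \right)} = \frac{T}{2 + E}$ ($y{\left(E,T \right)} = \frac{\left(T + T\right) \frac{1}{E + 2}}{2} = \frac{2 T \frac{1}{2 + E}}{2} = \frac{T}{2 + E}$)
$B{\left(c,J \right)} = - 10 c - \frac{J}{565}$
$\frac{B{\left(-144,y{\left(18,15 \right)} \right)}}{48035} = \frac{\left(-10\right) \left(-144\right) - \frac{15 \frac{1}{2 + 18}}{565}}{48035} = \left(1440 - \frac{15 \cdot \frac{1}{20}}{565}\right) \frac{1}{48035} = \left(1440 - \frac{3}{2260}\right) \frac{1}{48035} = \frac{3254397}{2260} \cdot \frac{1}{48035} = \frac{3254397}{108559100}$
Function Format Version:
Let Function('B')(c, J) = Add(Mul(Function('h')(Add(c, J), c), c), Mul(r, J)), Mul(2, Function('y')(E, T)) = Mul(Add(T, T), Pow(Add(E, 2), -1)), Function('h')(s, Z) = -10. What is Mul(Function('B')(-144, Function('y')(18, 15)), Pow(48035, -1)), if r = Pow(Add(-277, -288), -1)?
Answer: Rational(3254397, 108559100) ≈ 0.029978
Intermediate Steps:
r = Rational(-1, 565) (r = Pow(-565, -1) = Rational(-1, 565) ≈ -0.0017699)
Function('y')(E, T) = Mul(T, Pow(Add(2, E), -1)) (Function('y')(E, T) = Mul(Rational(1, 2), Mul(Add(T, T), Pow(Add(E, 2), -1))) = Mul(Rational(1, 2), Mul(Mul(2, T), Pow(Add(2, E), -1))) = Mul(Rational(1, 2), Mul(2, T, Pow(Add(2, E), -1))) = Mul(T, Pow(Add(2, E), -1)))
Function('B')(c, J) = Add(Mul(-10, c), Mul(Rational(-1, 565), J))
Mul(Function('B')(-144, Function('y')(18, 15)), Pow(48035, -1)) = Mul(Add(Mul(-10, -144), Mul(Rational(-1, 565), Mul(15, Pow(Add(2, 18), -1)))), Pow(48035, -1)) = Mul(Add(1440, Mul(Rational(-1, 565), Mul(15, Pow(20, -1)))), Rational(1, 48035)) = Mul(Add(1440, Mul(Rational(-1, 565), Mul(15, Rational(1, 20)))), Rational(1, 48035)) = Mul(Add(1440, Mul(Rational(-1, 565), Rational(3, 4))), Rational(1, 48035)) = Mul(Add(1440, Rational(-3, 2260)), Rational(1, 48035)) = Mul(Rational(3254397, 2260), Rational(1, 48035)) = Rational(3254397, 108559100)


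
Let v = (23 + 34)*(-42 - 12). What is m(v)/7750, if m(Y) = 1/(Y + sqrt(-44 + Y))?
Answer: -1539/36724173250 - I*sqrt(3122)/73448346500 ≈ -4.1907e-8 - 7.6074e-10*I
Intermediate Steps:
v = -3078 (v = 57*(-54) = -3078)
m(v)/7750 = 1/(-3078 + sqrt(-44 - 3078)*7750) = (1/7750)/(-3078 + sqrt(-3122)) = (1/7750)/(-3078 + I*sqrt(3122)) = 1/(7750*(-3078 + I*sqrt(3122)))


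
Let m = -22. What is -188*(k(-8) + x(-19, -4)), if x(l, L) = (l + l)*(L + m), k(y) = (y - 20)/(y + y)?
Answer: -186073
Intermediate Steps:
k(y) = (-20 + y)/(2*y) (k(y) = (-20 + y)/((2*y)) = (-20 + y)*(1/(2*y)) = (-20 + y)/(2*y))
x(l, L) = 2*l*(-22 + L) (x(l, L) = (l + l)*(L - 22) = (2*l)*(-22 + L) = 2*l*(-22 + L))
-188*(k(-8) + x(-19, -4)) = -188*((½)*(-20 - 8)/(-8) + 2*(-19)*(-22 - 4)) = -188*((½)*(-⅛)*(-28) + 2*(-19)*(-26)) = -188*(7/4 + 988) = -188*3959/4 = -186073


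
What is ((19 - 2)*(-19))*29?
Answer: -9367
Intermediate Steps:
((19 - 2)*(-19))*29 = (17*(-19))*29 = -323*29 = -9367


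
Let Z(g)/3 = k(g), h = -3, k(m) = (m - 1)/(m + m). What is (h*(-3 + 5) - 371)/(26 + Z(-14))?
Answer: -10556/773 ≈ -13.656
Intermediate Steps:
k(m) = (-1 + m)/(2*m) (k(m) = (-1 + m)/((2*m)) = (-1 + m)*(1/(2*m)) = (-1 + m)/(2*m))
Z(g) = 3*(-1 + g)/(2*g) (Z(g) = 3*((-1 + g)/(2*g)) = 3*(-1 + g)/(2*g))
(h*(-3 + 5) - 371)/(26 + Z(-14)) = (-3*(-3 + 5) - 371)/(26 + (3/2)*(-1 - 14)/(-14)) = (-3*2 - 371)/(26 + (3/2)*(-1/14)*(-15)) = (-6 - 371)/(26 + 45/28) = -377/773/28 = -377*28/773 = -10556/773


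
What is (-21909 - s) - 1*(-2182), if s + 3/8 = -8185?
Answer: -92333/8 ≈ -11542.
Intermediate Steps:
s = -65483/8 (s = -3/8 - 8185 = -65483/8 ≈ -8185.4)
(-21909 - s) - 1*(-2182) = (-21909 - 1*(-65483/8)) - 1*(-2182) = (-21909 + 65483/8) + 2182 = -109789/8 + 2182 = -92333/8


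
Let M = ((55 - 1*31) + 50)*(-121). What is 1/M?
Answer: -1/8954 ≈ -0.00011168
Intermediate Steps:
M = -8954 (M = ((55 - 31) + 50)*(-121) = (24 + 50)*(-121) = 74*(-121) = -8954)
1/M = 1/(-8954) = -1/8954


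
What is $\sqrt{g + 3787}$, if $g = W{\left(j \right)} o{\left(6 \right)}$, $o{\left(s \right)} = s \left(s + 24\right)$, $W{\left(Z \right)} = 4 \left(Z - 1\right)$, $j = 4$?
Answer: $\sqrt{5947} \approx 77.117$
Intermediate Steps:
$W{\left(Z \right)} = -4 + 4 Z$ ($W{\left(Z \right)} = 4 \left(-1 + Z\right) = -4 + 4 Z$)
$o{\left(s \right)} = s \left(24 + s\right)$
$g = 2160$ ($g = \left(-4 + 4 \cdot 4\right) 6 \left(24 + 6\right) = \left(-4 + 16\right) 6 \cdot 30 = 12 \cdot 180 = 2160$)
$\sqrt{g + 3787} = \sqrt{2160 + 3787} = \sqrt{5947}$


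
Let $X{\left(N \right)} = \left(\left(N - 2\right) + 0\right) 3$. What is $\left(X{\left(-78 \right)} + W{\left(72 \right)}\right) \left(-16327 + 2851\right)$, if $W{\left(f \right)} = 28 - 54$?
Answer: $3584616$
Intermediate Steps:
$W{\left(f \right)} = -26$ ($W{\left(f \right)} = 28 - 54 = -26$)
$X{\left(N \right)} = -6 + 3 N$ ($X{\left(N \right)} = \left(\left(N - 2\right) + 0\right) 3 = \left(\left(-2 + N\right) + 0\right) 3 = \left(-2 + N\right) 3 = -6 + 3 N$)
$\left(X{\left(-78 \right)} + W{\left(72 \right)}\right) \left(-16327 + 2851\right) = \left(\left(-6 + 3 \left(-78\right)\right) - 26\right) \left(-16327 + 2851\right) = \left(\left(-6 - 234\right) - 26\right) \left(-13476\right) = \left(-240 - 26\right) \left(-13476\right) = \left(-266\right) \left(-13476\right) = 3584616$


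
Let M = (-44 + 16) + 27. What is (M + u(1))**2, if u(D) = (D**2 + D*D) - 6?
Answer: 25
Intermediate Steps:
u(D) = -6 + 2*D**2 (u(D) = (D**2 + D**2) - 6 = 2*D**2 - 6 = -6 + 2*D**2)
M = -1 (M = -28 + 27 = -1)
(M + u(1))**2 = (-1 + (-6 + 2*1**2))**2 = (-1 + (-6 + 2*1))**2 = (-1 + (-6 + 2))**2 = (-1 - 4)**2 = (-5)**2 = 25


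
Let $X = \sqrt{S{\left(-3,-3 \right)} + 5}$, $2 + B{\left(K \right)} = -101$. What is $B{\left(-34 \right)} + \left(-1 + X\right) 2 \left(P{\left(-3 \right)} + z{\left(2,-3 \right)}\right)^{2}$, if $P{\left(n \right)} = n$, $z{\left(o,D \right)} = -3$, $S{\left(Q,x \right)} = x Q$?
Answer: $-175 + 72 \sqrt{14} \approx 94.399$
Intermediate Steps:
$B{\left(K \right)} = -103$ ($B{\left(K \right)} = -2 - 101 = -103$)
$S{\left(Q,x \right)} = Q x$
$X = \sqrt{14}$ ($X = \sqrt{\left(-3\right) \left(-3\right) + 5} = \sqrt{9 + 5} = \sqrt{14} \approx 3.7417$)
$B{\left(-34 \right)} + \left(-1 + X\right) 2 \left(P{\left(-3 \right)} + z{\left(2,-3 \right)}\right)^{2} = -103 + \left(-1 + \sqrt{14}\right) 2 \left(-3 - 3\right)^{2} = -103 + \left(-2 + 2 \sqrt{14}\right) \left(-6\right)^{2} = -103 + \left(-2 + 2 \sqrt{14}\right) 36 = -103 - \left(72 - 72 \sqrt{14}\right) = -175 + 72 \sqrt{14}$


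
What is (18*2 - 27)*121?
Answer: 1089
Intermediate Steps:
(18*2 - 27)*121 = (36 - 27)*121 = 9*121 = 1089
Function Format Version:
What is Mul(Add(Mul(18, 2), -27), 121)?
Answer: 1089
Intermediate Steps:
Mul(Add(Mul(18, 2), -27), 121) = Mul(Add(36, -27), 121) = Mul(9, 121) = 1089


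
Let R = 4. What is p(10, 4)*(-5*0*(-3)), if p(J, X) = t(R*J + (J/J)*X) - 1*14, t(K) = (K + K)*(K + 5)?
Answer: 0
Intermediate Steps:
t(K) = 2*K*(5 + K) (t(K) = (2*K)*(5 + K) = 2*K*(5 + K))
p(J, X) = -14 + 2*(X + 4*J)*(5 + X + 4*J) (p(J, X) = 2*(4*J + (J/J)*X)*(5 + (4*J + (J/J)*X)) - 1*14 = 2*(4*J + 1*X)*(5 + (4*J + 1*X)) - 14 = 2*(4*J + X)*(5 + (4*J + X)) - 14 = 2*(X + 4*J)*(5 + (X + 4*J)) - 14 = 2*(X + 4*J)*(5 + X + 4*J) - 14 = -14 + 2*(X + 4*J)*(5 + X + 4*J))
p(10, 4)*(-5*0*(-3)) = (-14 + 2*(4 + 4*10)*(5 + 4 + 4*10))*(-5*0*(-3)) = (-14 + 2*(4 + 40)*(5 + 4 + 40))*(0*(-3)) = (-14 + 2*44*49)*0 = (-14 + 4312)*0 = 4298*0 = 0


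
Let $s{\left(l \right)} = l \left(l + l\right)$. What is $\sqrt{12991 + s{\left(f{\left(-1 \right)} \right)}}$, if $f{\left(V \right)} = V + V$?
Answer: $\sqrt{12999} \approx 114.01$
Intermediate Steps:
$f{\left(V \right)} = 2 V$
$s{\left(l \right)} = 2 l^{2}$ ($s{\left(l \right)} = l 2 l = 2 l^{2}$)
$\sqrt{12991 + s{\left(f{\left(-1 \right)} \right)}} = \sqrt{12991 + 2 \left(2 \left(-1\right)\right)^{2}} = \sqrt{12991 + 2 \left(-2\right)^{2}} = \sqrt{12991 + 2 \cdot 4} = \sqrt{12991 + 8} = \sqrt{12999}$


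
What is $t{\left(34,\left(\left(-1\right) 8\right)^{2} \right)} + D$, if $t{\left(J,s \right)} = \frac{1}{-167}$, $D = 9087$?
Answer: $\frac{1517528}{167} \approx 9087.0$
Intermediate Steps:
$t{\left(J,s \right)} = - \frac{1}{167}$
$t{\left(34,\left(\left(-1\right) 8\right)^{2} \right)} + D = - \frac{1}{167} + 9087 = \frac{1517528}{167}$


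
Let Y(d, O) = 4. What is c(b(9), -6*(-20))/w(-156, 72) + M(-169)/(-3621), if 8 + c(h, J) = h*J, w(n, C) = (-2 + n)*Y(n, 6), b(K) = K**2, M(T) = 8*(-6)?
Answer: -1464034/95353 ≈ -15.354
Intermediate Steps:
M(T) = -48
w(n, C) = -8 + 4*n (w(n, C) = (-2 + n)*4 = -8 + 4*n)
c(h, J) = -8 + J*h (c(h, J) = -8 + h*J = -8 + J*h)
c(b(9), -6*(-20))/w(-156, 72) + M(-169)/(-3621) = (-8 - 6*(-20)*9**2)/(-8 + 4*(-156)) - 48/(-3621) = (-8 + 120*81)/(-8 - 624) - 48*(-1/3621) = (-8 + 9720)/(-632) + 16/1207 = 9712*(-1/632) + 16/1207 = -1214/79 + 16/1207 = -1464034/95353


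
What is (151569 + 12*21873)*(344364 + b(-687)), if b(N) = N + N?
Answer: 142013294550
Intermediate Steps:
b(N) = 2*N
(151569 + 12*21873)*(344364 + b(-687)) = (151569 + 12*21873)*(344364 + 2*(-687)) = (151569 + 262476)*(344364 - 1374) = 414045*342990 = 142013294550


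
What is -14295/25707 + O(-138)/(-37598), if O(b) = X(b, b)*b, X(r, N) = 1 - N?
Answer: -671996/14644421 ≈ -0.045888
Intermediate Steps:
O(b) = b*(1 - b) (O(b) = (1 - b)*b = b*(1 - b))
-14295/25707 + O(-138)/(-37598) = -14295/25707 - 138*(1 - 1*(-138))/(-37598) = -14295*1/25707 - 138*(1 + 138)*(-1/37598) = -4765/8569 - 138*139*(-1/37598) = -4765/8569 - 19182*(-1/37598) = -4765/8569 + 9591/18799 = -671996/14644421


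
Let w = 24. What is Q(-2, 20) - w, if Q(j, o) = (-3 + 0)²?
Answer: -15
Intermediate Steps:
Q(j, o) = 9 (Q(j, o) = (-3)² = 9)
Q(-2, 20) - w = 9 - 1*24 = 9 - 24 = -15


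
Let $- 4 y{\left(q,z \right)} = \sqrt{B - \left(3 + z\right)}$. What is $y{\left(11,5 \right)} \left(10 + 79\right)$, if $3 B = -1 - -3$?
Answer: $- \frac{89 i \sqrt{66}}{12} \approx - 60.253 i$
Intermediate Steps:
$B = \frac{2}{3}$ ($B = \frac{-1 - -3}{3} = \frac{-1 + 3}{3} = \frac{1}{3} \cdot 2 = \frac{2}{3} \approx 0.66667$)
$y{\left(q,z \right)} = - \frac{\sqrt{- \frac{7}{3} - z}}{4}$ ($y{\left(q,z \right)} = - \frac{\sqrt{\frac{2}{3} - \left(3 + z\right)}}{4} = - \frac{\sqrt{- \frac{7}{3} - z}}{4}$)
$y{\left(11,5 \right)} \left(10 + 79\right) = - \frac{\sqrt{-21 - 45}}{12} \left(10 + 79\right) = - \frac{\sqrt{-21 - 45}}{12} \cdot 89 = - \frac{\sqrt{-66}}{12} \cdot 89 = - \frac{i \sqrt{66}}{12} \cdot 89 = - \frac{89 i \sqrt{66}}{12}$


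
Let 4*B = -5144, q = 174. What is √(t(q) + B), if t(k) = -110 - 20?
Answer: 2*I*√354 ≈ 37.63*I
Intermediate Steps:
B = -1286 (B = (¼)*(-5144) = -1286)
t(k) = -130
√(t(q) + B) = √(-130 - 1286) = √(-1416) = 2*I*√354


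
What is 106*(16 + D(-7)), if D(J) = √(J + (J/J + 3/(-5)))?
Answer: 1696 + 106*I*√165/5 ≈ 1696.0 + 272.32*I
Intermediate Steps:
D(J) = √(⅖ + J) (D(J) = √(J + (1 + 3*(-⅕))) = √(J + (1 - ⅗)) = √(J + ⅖) = √(⅖ + J))
106*(16 + D(-7)) = 106*(16 + √(10 + 25*(-7))/5) = 106*(16 + √(10 - 175)/5) = 106*(16 + √(-165)/5) = 106*(16 + (I*√165)/5) = 106*(16 + I*√165/5) = 1696 + 106*I*√165/5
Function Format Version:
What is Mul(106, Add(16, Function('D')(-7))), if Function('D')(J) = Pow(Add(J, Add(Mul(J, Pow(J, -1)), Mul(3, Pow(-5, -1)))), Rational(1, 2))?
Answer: Add(1696, Mul(Rational(106, 5), I, Pow(165, Rational(1, 2)))) ≈ Add(1696.0, Mul(272.32, I))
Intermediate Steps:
Function('D')(J) = Pow(Add(Rational(2, 5), J), Rational(1, 2)) (Function('D')(J) = Pow(Add(J, Add(1, Mul(3, Rational(-1, 5)))), Rational(1, 2)) = Pow(Add(J, Add(1, Rational(-3, 5))), Rational(1, 2)) = Pow(Add(J, Rational(2, 5)), Rational(1, 2)) = Pow(Add(Rational(2, 5), J), Rational(1, 2)))
Mul(106, Add(16, Function('D')(-7))) = Mul(106, Add(16, Mul(Rational(1, 5), Pow(Add(10, Mul(25, -7)), Rational(1, 2))))) = Mul(106, Add(16, Mul(Rational(1, 5), Pow(Add(10, -175), Rational(1, 2))))) = Mul(106, Add(16, Mul(Rational(1, 5), Pow(-165, Rational(1, 2))))) = Mul(106, Add(16, Mul(Rational(1, 5), Mul(I, Pow(165, Rational(1, 2)))))) = Mul(106, Add(16, Mul(Rational(1, 5), I, Pow(165, Rational(1, 2))))) = Add(1696, Mul(Rational(106, 5), I, Pow(165, Rational(1, 2))))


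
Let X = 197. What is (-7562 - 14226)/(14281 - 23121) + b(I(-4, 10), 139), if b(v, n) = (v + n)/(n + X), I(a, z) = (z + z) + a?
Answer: 83567/28560 ≈ 2.9260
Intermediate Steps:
I(a, z) = a + 2*z (I(a, z) = 2*z + a = a + 2*z)
b(v, n) = (n + v)/(197 + n) (b(v, n) = (v + n)/(n + 197) = (n + v)/(197 + n))
(-7562 - 14226)/(14281 - 23121) + b(I(-4, 10), 139) = (-7562 - 14226)/(14281 - 23121) + (139 + (-4 + 2*10))/(197 + 139) = -21788/(-8840) + (139 + (-4 + 20))/336 = -21788*(-1/8840) + (139 + 16)/336 = 419/170 + (1/336)*155 = 419/170 + 155/336 = 83567/28560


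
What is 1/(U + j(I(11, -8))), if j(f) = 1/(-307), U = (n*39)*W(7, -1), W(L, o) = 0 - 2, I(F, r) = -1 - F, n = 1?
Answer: -307/23947 ≈ -0.012820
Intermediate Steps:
W(L, o) = -2
U = -78 (U = (1*39)*(-2) = 39*(-2) = -78)
j(f) = -1/307
1/(U + j(I(11, -8))) = 1/(-78 - 1/307) = 1/(-23947/307) = -307/23947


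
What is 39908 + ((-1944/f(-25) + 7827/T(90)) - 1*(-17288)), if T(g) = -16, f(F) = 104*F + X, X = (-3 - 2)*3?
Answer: 2372644139/41840 ≈ 56708.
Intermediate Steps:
X = -15 (X = -5*3 = -15)
f(F) = -15 + 104*F (f(F) = 104*F - 15 = -15 + 104*F)
39908 + ((-1944/f(-25) + 7827/T(90)) - 1*(-17288)) = 39908 + ((-1944/(-15 + 104*(-25)) + 7827/(-16)) - 1*(-17288)) = 39908 + ((-1944/(-15 - 2600) + 7827*(-1/16)) + 17288) = 39908 + ((-1944/(-2615) - 7827/16) + 17288) = 39908 + ((-1944*(-1/2615) - 7827/16) + 17288) = 39908 + ((1944/2615 - 7827/16) + 17288) = 39908 + (-20436501/41840 + 17288) = 39908 + 702893419/41840 = 2372644139/41840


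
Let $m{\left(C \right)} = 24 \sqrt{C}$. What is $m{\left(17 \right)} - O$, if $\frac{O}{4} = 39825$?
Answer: $-159300 + 24 \sqrt{17} \approx -1.592 \cdot 10^{5}$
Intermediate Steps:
$O = 159300$ ($O = 4 \cdot 39825 = 159300$)
$m{\left(17 \right)} - O = 24 \sqrt{17} - 159300 = -159300 + 24 \sqrt{17}$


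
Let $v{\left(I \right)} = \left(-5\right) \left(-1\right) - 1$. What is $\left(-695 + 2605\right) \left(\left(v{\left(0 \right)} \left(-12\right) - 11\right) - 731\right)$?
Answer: $-1508900$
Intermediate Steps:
$v{\left(I \right)} = 4$ ($v{\left(I \right)} = 5 - 1 = 4$)
$\left(-695 + 2605\right) \left(\left(v{\left(0 \right)} \left(-12\right) - 11\right) - 731\right) = \left(-695 + 2605\right) \left(\left(4 \left(-12\right) - 11\right) - 731\right) = 1910 \left(\left(-48 - 11\right) - 731\right) = 1910 \left(-59 - 731\right) = 1910 \left(-790\right) = -1508900$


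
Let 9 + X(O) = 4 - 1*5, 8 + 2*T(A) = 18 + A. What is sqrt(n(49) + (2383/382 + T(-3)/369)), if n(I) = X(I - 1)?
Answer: I*sqrt(2070970598)/23493 ≈ 1.9371*I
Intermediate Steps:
T(A) = 5 + A/2 (T(A) = -4 + (18 + A)/2 = -4 + (9 + A/2) = 5 + A/2)
X(O) = -10 (X(O) = -9 + (4 - 1*5) = -9 + (4 - 5) = -9 - 1 = -10)
n(I) = -10
sqrt(n(49) + (2383/382 + T(-3)/369)) = sqrt(-10 + (2383/382 + (5 + (1/2)*(-3))/369)) = sqrt(-10 + (2383*(1/382) + (5 - 3/2)*(1/369))) = sqrt(-10 + (2383/382 + (7/2)*(1/369))) = sqrt(-10 + (2383/382 + 7/738)) = sqrt(-10 + 440332/70479) = sqrt(-264458/70479) = I*sqrt(2070970598)/23493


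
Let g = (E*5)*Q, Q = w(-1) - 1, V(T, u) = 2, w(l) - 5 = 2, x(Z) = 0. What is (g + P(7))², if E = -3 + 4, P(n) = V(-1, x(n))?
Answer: 1024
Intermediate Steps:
w(l) = 7 (w(l) = 5 + 2 = 7)
P(n) = 2
E = 1
Q = 6 (Q = 7 - 1 = 6)
g = 30 (g = (1*5)*6 = 5*6 = 30)
(g + P(7))² = (30 + 2)² = 32² = 1024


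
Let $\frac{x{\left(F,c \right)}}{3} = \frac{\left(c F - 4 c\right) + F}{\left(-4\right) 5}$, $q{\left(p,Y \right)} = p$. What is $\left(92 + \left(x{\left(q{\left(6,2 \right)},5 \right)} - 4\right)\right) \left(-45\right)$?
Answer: $-3852$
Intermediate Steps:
$x{\left(F,c \right)} = - \frac{3 F}{20} + \frac{3 c}{5} - \frac{3 F c}{20}$ ($x{\left(F,c \right)} = 3 \frac{\left(c F - 4 c\right) + F}{\left(-4\right) 5} = 3 \frac{\left(F c - 4 c\right) + F}{-20} = 3 \left(\left(- 4 c + F c\right) + F\right) \left(- \frac{1}{20}\right) = 3 \left(F - 4 c + F c\right) \left(- \frac{1}{20}\right) = 3 \left(- \frac{F}{20} + \frac{c}{5} - \frac{F c}{20}\right) = - \frac{3 F}{20} + \frac{3 c}{5} - \frac{3 F c}{20}$)
$\left(92 + \left(x{\left(q{\left(6,2 \right)},5 \right)} - 4\right)\right) \left(-45\right) = \left(92 - \frac{32}{5}\right) \left(-45\right) = \frac{428}{5} \left(-45\right) = -3852$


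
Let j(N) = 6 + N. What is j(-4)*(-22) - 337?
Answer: -381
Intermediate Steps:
j(-4)*(-22) - 337 = (6 - 4)*(-22) - 337 = 2*(-22) - 337 = -44 - 337 = -381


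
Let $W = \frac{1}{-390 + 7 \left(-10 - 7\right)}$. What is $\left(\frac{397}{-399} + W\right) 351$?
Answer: $- \frac{23689224}{67697} \approx -349.93$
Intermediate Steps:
$W = - \frac{1}{509}$ ($W = \frac{1}{-390 + 7 \left(-17\right)} = \frac{1}{-390 - 119} = \frac{1}{-509} = - \frac{1}{509} \approx -0.0019646$)
$\left(\frac{397}{-399} + W\right) 351 = \left(\frac{397}{-399} - \frac{1}{509}\right) 351 = \left(397 \left(- \frac{1}{399}\right) - \frac{1}{509}\right) 351 = \left(- \frac{397}{399} - \frac{1}{509}\right) 351 = \left(- \frac{202472}{203091}\right) 351 = - \frac{23689224}{67697}$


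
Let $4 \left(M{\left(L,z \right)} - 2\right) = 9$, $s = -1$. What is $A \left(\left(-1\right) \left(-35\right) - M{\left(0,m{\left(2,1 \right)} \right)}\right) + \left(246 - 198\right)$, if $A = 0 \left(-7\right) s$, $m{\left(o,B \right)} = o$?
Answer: $48$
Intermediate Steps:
$M{\left(L,z \right)} = \frac{17}{4}$ ($M{\left(L,z \right)} = 2 + \frac{1}{4} \cdot 9 = 2 + \frac{9}{4} = \frac{17}{4}$)
$A = 0$ ($A = 0 \left(-7\right) \left(-1\right) = 0 \left(-1\right) = 0$)
$A \left(\left(-1\right) \left(-35\right) - M{\left(0,m{\left(2,1 \right)} \right)}\right) + \left(246 - 198\right) = 0 \left(\left(-1\right) \left(-35\right) - \frac{17}{4}\right) + \left(246 - 198\right) = 0 \left(35 - \frac{17}{4}\right) + 48 = 0 \cdot \frac{123}{4} + 48 = 0 + 48 = 48$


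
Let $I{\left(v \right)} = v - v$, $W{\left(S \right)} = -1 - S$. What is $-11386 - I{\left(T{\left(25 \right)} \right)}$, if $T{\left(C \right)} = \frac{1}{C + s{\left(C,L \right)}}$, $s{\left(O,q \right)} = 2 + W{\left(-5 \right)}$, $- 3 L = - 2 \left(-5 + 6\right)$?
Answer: $-11386$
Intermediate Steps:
$L = \frac{2}{3}$ ($L = - \frac{\left(-2\right) \left(-5 + 6\right)}{3} = - \frac{\left(-2\right) 1}{3} = \left(- \frac{1}{3}\right) \left(-2\right) = \frac{2}{3} \approx 0.66667$)
$s{\left(O,q \right)} = 6$ ($s{\left(O,q \right)} = 2 - -4 = 2 + \left(-1 + 5\right) = 2 + 4 = 6$)
$T{\left(C \right)} = \frac{1}{6 + C}$ ($T{\left(C \right)} = \frac{1}{C + 6} = \frac{1}{6 + C}$)
$I{\left(v \right)} = 0$
$-11386 - I{\left(T{\left(25 \right)} \right)} = -11386 - 0 = -11386 + 0 = -11386$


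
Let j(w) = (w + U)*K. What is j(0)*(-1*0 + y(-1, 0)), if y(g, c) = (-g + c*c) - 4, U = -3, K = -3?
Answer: -27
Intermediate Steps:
j(w) = 9 - 3*w (j(w) = (w - 3)*(-3) = (-3 + w)*(-3) = 9 - 3*w)
y(g, c) = -4 + c² - g (y(g, c) = (-g + c²) - 4 = (c² - g) - 4 = -4 + c² - g)
j(0)*(-1*0 + y(-1, 0)) = (9 - 3*0)*(-1*0 + (-4 + 0² - 1*(-1))) = (9 + 0)*(0 + (-4 + 0 + 1)) = 9*(0 - 3) = 9*(-3) = -27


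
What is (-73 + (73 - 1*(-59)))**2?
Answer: 3481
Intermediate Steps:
(-73 + (73 - 1*(-59)))**2 = (-73 + (73 + 59))**2 = (-73 + 132)**2 = 59**2 = 3481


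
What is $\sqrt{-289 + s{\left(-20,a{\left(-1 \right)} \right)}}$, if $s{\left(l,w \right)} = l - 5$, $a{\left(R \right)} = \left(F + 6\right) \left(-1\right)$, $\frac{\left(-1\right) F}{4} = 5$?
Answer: $i \sqrt{314} \approx 17.72 i$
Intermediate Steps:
$F = -20$ ($F = \left(-4\right) 5 = -20$)
$a{\left(R \right)} = 14$ ($a{\left(R \right)} = \left(-20 + 6\right) \left(-1\right) = \left(-14\right) \left(-1\right) = 14$)
$s{\left(l,w \right)} = -5 + l$
$\sqrt{-289 + s{\left(-20,a{\left(-1 \right)} \right)}} = \sqrt{-289 - 25} = \sqrt{-314} = i \sqrt{314}$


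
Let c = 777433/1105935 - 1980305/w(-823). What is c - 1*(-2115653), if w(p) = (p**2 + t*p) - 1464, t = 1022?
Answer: 386629029846825283/182745805335 ≈ 2.1157e+6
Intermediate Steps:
w(p) = -1464 + p**2 + 1022*p (w(p) = (p**2 + 1022*p) - 1464 = -1464 + p**2 + 1022*p)
c = 2318552416528/182745805335 (c = 777433/1105935 - 1980305/(-1464 + (-823)**2 + 1022*(-823)) = 777433*(1/1105935) - 1980305/(-1464 + 677329 - 841106) = 777433/1105935 - 1980305/(-165241) = 777433/1105935 - 1980305*(-1/165241) = 777433/1105935 + 1980305/165241 = 2318552416528/182745805335 ≈ 12.687)
c - 1*(-2115653) = 2318552416528/182745805335 - 1*(-2115653) = 2318552416528/182745805335 + 2115653 = 386629029846825283/182745805335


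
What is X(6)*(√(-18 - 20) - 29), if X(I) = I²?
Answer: -1044 + 36*I*√38 ≈ -1044.0 + 221.92*I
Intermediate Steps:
X(6)*(√(-18 - 20) - 29) = 6²*(√(-18 - 20) - 29) = 36*(√(-38) - 29) = 36*(I*√38 - 29) = 36*(-29 + I*√38) = -1044 + 36*I*√38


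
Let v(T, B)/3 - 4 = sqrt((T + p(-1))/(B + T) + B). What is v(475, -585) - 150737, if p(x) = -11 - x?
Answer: -150725 + 3*I*sqrt(285186)/22 ≈ -1.5073e+5 + 72.822*I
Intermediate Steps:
v(T, B) = 12 + 3*sqrt(B + (-10 + T)/(B + T)) (v(T, B) = 12 + 3*sqrt((T + (-11 - 1*(-1)))/(B + T) + B) = 12 + 3*sqrt((T + (-11 + 1))/(B + T) + B) = 12 + 3*sqrt((T - 10)/(B + T) + B) = 12 + 3*sqrt((-10 + T)/(B + T) + B) = 12 + 3*sqrt(B + (-10 + T)/(B + T)))
v(475, -585) - 150737 = (12 + 3*sqrt((-10 + 475 - 585*(-585 + 475))/(-585 + 475))) - 150737 = (12 + 3*sqrt((-10 + 475 - 585*(-110))/(-110))) - 150737 = (12 + 3*sqrt(-(-10 + 475 + 64350)/110)) - 150737 = (12 + 3*sqrt(-1/110*64815)) - 150737 = (12 + 3*sqrt(-12963/22)) - 150737 = (12 + 3*(I*sqrt(285186)/22)) - 150737 = (12 + 3*I*sqrt(285186)/22) - 150737 = -150725 + 3*I*sqrt(285186)/22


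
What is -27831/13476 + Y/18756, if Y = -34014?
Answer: -27232525/7020996 ≈ -3.8787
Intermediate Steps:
-27831/13476 + Y/18756 = -27831/13476 - 34014/18756 = -27831*1/13476 - 34014*1/18756 = -9277/4492 - 5669/3126 = -27232525/7020996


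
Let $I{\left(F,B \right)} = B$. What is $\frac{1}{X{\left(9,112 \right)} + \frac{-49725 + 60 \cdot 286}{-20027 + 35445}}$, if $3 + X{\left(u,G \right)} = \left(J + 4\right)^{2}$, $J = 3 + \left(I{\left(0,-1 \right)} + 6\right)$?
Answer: $\frac{1186}{164721} \approx 0.0072001$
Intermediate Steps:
$J = 8$ ($J = 3 + \left(-1 + 6\right) = 3 + 5 = 8$)
$X{\left(u,G \right)} = 141$ ($X{\left(u,G \right)} = -3 + \left(8 + 4\right)^{2} = -3 + 12^{2} = -3 + 144 = 141$)
$\frac{1}{X{\left(9,112 \right)} + \frac{-49725 + 60 \cdot 286}{-20027 + 35445}} = \frac{1}{141 + \frac{-49725 + 60 \cdot 286}{-20027 + 35445}} = \frac{1}{141 + \frac{-49725 + 17160}{15418}} = \frac{1}{141 - \frac{2505}{1186}} = \frac{1}{\frac{164721}{1186}} = \frac{1186}{164721}$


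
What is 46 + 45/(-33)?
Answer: 491/11 ≈ 44.636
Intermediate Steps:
46 + 45/(-33) = 46 - 1/33*45 = 46 - 15/11 = 491/11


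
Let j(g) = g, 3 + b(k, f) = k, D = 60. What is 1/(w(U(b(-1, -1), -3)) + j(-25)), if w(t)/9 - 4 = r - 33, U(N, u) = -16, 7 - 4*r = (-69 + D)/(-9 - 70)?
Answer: -79/21370 ≈ -0.0036968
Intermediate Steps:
b(k, f) = -3 + k
r = 136/79 (r = 7/4 - (-69 + 60)/(4*(-9 - 70)) = 7/4 - (-9)/(4*(-79)) = 7/4 - (-9)*(-1)/(4*79) = 7/4 - 1/4*9/79 = 7/4 - 9/316 = 136/79 ≈ 1.7215)
w(t) = -19395/79 (w(t) = 36 + 9*(136/79 - 33) = 36 + 9*(-2471/79) = 36 - 22239/79 = -19395/79)
1/(w(U(b(-1, -1), -3)) + j(-25)) = 1/(-19395/79 - 25) = 1/(-21370/79) = -79/21370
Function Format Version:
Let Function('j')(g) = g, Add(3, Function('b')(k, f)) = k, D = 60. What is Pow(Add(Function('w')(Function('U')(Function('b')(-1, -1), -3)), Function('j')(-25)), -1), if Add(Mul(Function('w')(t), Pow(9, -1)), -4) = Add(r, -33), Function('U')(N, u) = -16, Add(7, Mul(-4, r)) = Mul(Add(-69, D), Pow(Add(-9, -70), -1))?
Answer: Rational(-79, 21370) ≈ -0.0036968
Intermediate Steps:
Function('b')(k, f) = Add(-3, k)
r = Rational(136, 79) (r = Add(Rational(7, 4), Mul(Rational(-1, 4), Mul(Add(-69, 60), Pow(Add(-9, -70), -1)))) = Add(Rational(7, 4), Mul(Rational(-1, 4), Mul(-9, Pow(-79, -1)))) = Add(Rational(7, 4), Mul(Rational(-1, 4), Mul(-9, Rational(-1, 79)))) = Add(Rational(7, 4), Mul(Rational(-1, 4), Rational(9, 79))) = Add(Rational(7, 4), Rational(-9, 316)) = Rational(136, 79) ≈ 1.7215)
Function('w')(t) = Rational(-19395, 79) (Function('w')(t) = Add(36, Mul(9, Add(Rational(136, 79), -33))) = Add(36, Mul(9, Rational(-2471, 79))) = Add(36, Rational(-22239, 79)) = Rational(-19395, 79))
Pow(Add(Function('w')(Function('U')(Function('b')(-1, -1), -3)), Function('j')(-25)), -1) = Pow(Add(Rational(-19395, 79), -25), -1) = Pow(Rational(-21370, 79), -1) = Rational(-79, 21370)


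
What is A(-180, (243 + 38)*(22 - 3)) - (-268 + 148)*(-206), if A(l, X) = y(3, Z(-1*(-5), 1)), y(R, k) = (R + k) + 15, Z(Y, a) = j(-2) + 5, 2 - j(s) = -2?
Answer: -24693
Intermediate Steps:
j(s) = 4 (j(s) = 2 - 1*(-2) = 2 + 2 = 4)
Z(Y, a) = 9 (Z(Y, a) = 4 + 5 = 9)
y(R, k) = 15 + R + k
A(l, X) = 27 (A(l, X) = 15 + 3 + 9 = 27)
A(-180, (243 + 38)*(22 - 3)) - (-268 + 148)*(-206) = 27 - (-268 + 148)*(-206) = 27 - (-120)*(-206) = 27 - 1*24720 = 27 - 24720 = -24693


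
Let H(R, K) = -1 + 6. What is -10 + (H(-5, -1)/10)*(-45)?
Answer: -65/2 ≈ -32.500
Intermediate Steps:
H(R, K) = 5
-10 + (H(-5, -1)/10)*(-45) = -10 + (5/10)*(-45) = -10 + (5*(1/10))*(-45) = -10 + (1/2)*(-45) = -10 - 45/2 = -65/2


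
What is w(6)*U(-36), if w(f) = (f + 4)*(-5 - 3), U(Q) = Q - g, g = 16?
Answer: 4160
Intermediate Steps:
U(Q) = -16 + Q (U(Q) = Q - 1*16 = Q - 16 = -16 + Q)
w(f) = -32 - 8*f (w(f) = (4 + f)*(-8) = -32 - 8*f)
w(6)*U(-36) = (-32 - 8*6)*(-16 - 36) = (-32 - 48)*(-52) = -80*(-52) = 4160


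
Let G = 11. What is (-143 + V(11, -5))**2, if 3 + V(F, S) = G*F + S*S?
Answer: 0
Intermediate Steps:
V(F, S) = -3 + S**2 + 11*F (V(F, S) = -3 + (11*F + S*S) = -3 + (11*F + S**2) = -3 + (S**2 + 11*F) = -3 + S**2 + 11*F)
(-143 + V(11, -5))**2 = (-143 + (-3 + (-5)**2 + 11*11))**2 = (-143 + (-3 + 25 + 121))**2 = (-143 + 143)**2 = 0**2 = 0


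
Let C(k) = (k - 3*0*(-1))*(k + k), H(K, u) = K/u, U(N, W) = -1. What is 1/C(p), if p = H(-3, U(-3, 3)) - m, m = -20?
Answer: 1/1058 ≈ 0.00094518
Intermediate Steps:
p = 23 (p = -3/(-1) - 1*(-20) = -3*(-1) + 20 = 3 + 20 = 23)
C(k) = 2*k² (C(k) = (k + 0*(-1))*(2*k) = (k + 0)*(2*k) = k*(2*k) = 2*k²)
1/C(p) = 1/(2*23²) = 1/(2*529) = 1/1058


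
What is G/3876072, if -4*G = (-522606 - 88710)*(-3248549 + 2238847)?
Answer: -25718624493/646012 ≈ -39811.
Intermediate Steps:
G = -154311746958 (G = -(-522606 - 88710)*(-3248549 + 2238847)/4 = -(-152829)*(-1009702) = -1/4*617246987832 = -154311746958)
G/3876072 = -154311746958/3876072 = -154311746958*1/3876072 = -25718624493/646012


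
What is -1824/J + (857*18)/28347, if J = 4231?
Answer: 4520826/39978719 ≈ 0.11308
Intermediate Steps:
-1824/J + (857*18)/28347 = -1824/4231 + (857*18)/28347 = -1824*1/4231 + 15426*(1/28347) = -1824/4231 + 5142/9449 = 4520826/39978719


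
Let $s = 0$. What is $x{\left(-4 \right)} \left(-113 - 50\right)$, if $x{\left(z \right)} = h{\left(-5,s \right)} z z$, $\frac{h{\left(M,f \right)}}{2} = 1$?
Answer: $-5216$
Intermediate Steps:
$h{\left(M,f \right)} = 2$ ($h{\left(M,f \right)} = 2 \cdot 1 = 2$)
$x{\left(z \right)} = 2 z^{2}$ ($x{\left(z \right)} = 2 z z = 2 z^{2}$)
$x{\left(-4 \right)} \left(-113 - 50\right) = 2 \left(-4\right)^{2} \left(-113 - 50\right) = 2 \cdot 16 \left(-163\right) = 32 \left(-163\right) = -5216$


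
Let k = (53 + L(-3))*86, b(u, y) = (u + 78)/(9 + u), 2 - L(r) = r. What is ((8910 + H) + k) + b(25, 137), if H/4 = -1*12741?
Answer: -1260141/34 ≈ -37063.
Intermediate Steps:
L(r) = 2 - r
H = -50964 (H = 4*(-1*12741) = 4*(-12741) = -50964)
b(u, y) = (78 + u)/(9 + u)
k = 4988 (k = (53 + (2 - 1*(-3)))*86 = (53 + (2 + 3))*86 = (53 + 5)*86 = 58*86 = 4988)
((8910 + H) + k) + b(25, 137) = ((8910 - 50964) + 4988) + (78 + 25)/(9 + 25) = (-42054 + 4988) + 103/34 = -37066 + (1/34)*103 = -37066 + 103/34 = -1260141/34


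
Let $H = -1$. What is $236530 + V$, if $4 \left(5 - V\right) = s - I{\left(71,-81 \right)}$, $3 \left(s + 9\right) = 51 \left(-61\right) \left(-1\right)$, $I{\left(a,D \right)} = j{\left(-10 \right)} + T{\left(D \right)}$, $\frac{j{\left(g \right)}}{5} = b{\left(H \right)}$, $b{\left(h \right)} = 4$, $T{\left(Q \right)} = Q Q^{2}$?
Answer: $\frac{413691}{4} \approx 1.0342 \cdot 10^{5}$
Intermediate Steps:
$T{\left(Q \right)} = Q^{3}$
$j{\left(g \right)} = 20$ ($j{\left(g \right)} = 5 \cdot 4 = 20$)
$I{\left(a,D \right)} = 20 + D^{3}$
$s = 1028$ ($s = -9 + \frac{51 \left(-61\right) \left(-1\right)}{3} = -9 + \frac{\left(-3111\right) \left(-1\right)}{3} = -9 + \frac{1}{3} \cdot 3111 = -9 + 1037 = 1028$)
$V = - \frac{532429}{4}$ ($V = 5 - \frac{1028 - \left(20 + \left(-81\right)^{3}\right)}{4} = 5 - \frac{1028 - \left(20 - 531441\right)}{4} = 5 - \frac{1028 - -531421}{4} = 5 - \frac{1028 + 531421}{4} = 5 - \frac{532449}{4} = - \frac{532429}{4} \approx -1.3311 \cdot 10^{5}$)
$236530 + V = 236530 - \frac{532429}{4} = \frac{413691}{4}$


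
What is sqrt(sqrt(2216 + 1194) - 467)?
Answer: sqrt(-467 + sqrt(3410)) ≈ 20.214*I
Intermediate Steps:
sqrt(sqrt(2216 + 1194) - 467) = sqrt(sqrt(3410) - 467) = sqrt(-467 + sqrt(3410))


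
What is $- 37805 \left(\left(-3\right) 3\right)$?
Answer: $340245$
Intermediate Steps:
$- 37805 \left(\left(-3\right) 3\right) = \left(-37805\right) \left(-9\right) = 340245$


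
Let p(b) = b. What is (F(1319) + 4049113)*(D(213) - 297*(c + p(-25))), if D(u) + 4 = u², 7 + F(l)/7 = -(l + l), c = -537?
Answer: 855611312842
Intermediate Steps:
F(l) = -49 - 14*l (F(l) = -49 + 7*(-(l + l)) = -49 + 7*(-2*l) = -49 - 14*l)
D(u) = -4 + u²
(F(1319) + 4049113)*(D(213) - 297*(c + p(-25))) = ((-49 - 14*1319) + 4049113)*((-4 + 213²) - 297*(-537 - 25)) = ((-49 - 18466) + 4049113)*((-4 + 45369) - 297*(-562)) = (-18515 + 4049113)*(45365 + 166914) = 4030598*212279 = 855611312842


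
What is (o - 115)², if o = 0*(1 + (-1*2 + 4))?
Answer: 13225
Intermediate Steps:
o = 0 (o = 0*(1 + (-2 + 4)) = 0*(1 + 2) = 0*3 = 0)
(o - 115)² = (0 - 115)² = (-115)² = 13225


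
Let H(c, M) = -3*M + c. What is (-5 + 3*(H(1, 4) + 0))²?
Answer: 1444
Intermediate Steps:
H(c, M) = c - 3*M
(-5 + 3*(H(1, 4) + 0))² = (-5 + 3*((1 - 3*4) + 0))² = (-5 + 3*((1 - 12) + 0))² = (-5 + 3*(-11 + 0))² = (-5 + 3*(-11))² = (-5 - 33)² = (-38)² = 1444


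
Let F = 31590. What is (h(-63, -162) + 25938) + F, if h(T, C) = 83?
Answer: 57611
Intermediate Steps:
(h(-63, -162) + 25938) + F = (83 + 25938) + 31590 = 26021 + 31590 = 57611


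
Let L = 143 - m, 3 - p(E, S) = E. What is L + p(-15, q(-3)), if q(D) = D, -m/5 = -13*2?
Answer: 31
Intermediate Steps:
m = 130 (m = -(-65)*2 = -5*(-26) = 130)
p(E, S) = 3 - E
L = 13 (L = 143 - 1*130 = 143 - 130 = 13)
L + p(-15, q(-3)) = 13 + (3 - 1*(-15)) = 13 + (3 + 15) = 13 + 18 = 31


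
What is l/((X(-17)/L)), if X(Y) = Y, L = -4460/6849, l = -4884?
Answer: -7260880/38811 ≈ -187.08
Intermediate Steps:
L = -4460/6849 (L = -4460*1/6849 = -4460/6849 ≈ -0.65119)
l/((X(-17)/L)) = -4884/((-17/(-4460/6849))) = -4884/((-17*(-6849/4460))) = -4884/116433/4460 = -4884*4460/116433 = -7260880/38811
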